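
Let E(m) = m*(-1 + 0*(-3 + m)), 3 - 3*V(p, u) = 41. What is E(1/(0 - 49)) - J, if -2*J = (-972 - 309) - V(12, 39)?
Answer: -186439/294 ≈ -634.15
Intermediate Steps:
V(p, u) = -38/3 (V(p, u) = 1 - ⅓*41 = 1 - 41/3 = -38/3)
E(m) = -m (E(m) = m*(-1 + 0) = m*(-1) = -m)
J = 3805/6 (J = -((-972 - 309) - 1*(-38/3))/2 = -(-1281 + 38/3)/2 = -½*(-3805/3) = 3805/6 ≈ 634.17)
E(1/(0 - 49)) - J = -1/(0 - 49) - 1*3805/6 = -1/(-49) - 3805/6 = -1*(-1/49) - 3805/6 = 1/49 - 3805/6 = -186439/294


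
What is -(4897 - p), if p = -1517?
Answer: -6414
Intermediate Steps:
-(4897 - p) = -(4897 - 1*(-1517)) = -(4897 + 1517) = -1*6414 = -6414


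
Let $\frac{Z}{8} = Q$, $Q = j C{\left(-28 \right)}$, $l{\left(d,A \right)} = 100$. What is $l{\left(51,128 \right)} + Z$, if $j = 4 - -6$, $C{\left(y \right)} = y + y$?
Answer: $-4380$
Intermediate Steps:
$C{\left(y \right)} = 2 y$
$j = 10$ ($j = 4 + 6 = 10$)
$Q = -560$ ($Q = 10 \cdot 2 \left(-28\right) = 10 \left(-56\right) = -560$)
$Z = -4480$ ($Z = 8 \left(-560\right) = -4480$)
$l{\left(51,128 \right)} + Z = 100 - 4480 = -4380$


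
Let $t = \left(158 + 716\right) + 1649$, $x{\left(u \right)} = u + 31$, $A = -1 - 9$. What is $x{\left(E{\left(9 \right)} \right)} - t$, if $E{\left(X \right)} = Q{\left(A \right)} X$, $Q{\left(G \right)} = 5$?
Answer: $-2447$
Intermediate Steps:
$A = -10$ ($A = -1 - 9 = -10$)
$E{\left(X \right)} = 5 X$
$x{\left(u \right)} = 31 + u$
$t = 2523$ ($t = 874 + 1649 = 2523$)
$x{\left(E{\left(9 \right)} \right)} - t = \left(31 + 5 \cdot 9\right) - 2523 = \left(31 + 45\right) - 2523 = 76 - 2523 = -2447$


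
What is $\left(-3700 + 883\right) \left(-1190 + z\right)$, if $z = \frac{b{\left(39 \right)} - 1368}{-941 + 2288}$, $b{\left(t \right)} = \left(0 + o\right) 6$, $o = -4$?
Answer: $\frac{1506458358}{449} \approx 3.3551 \cdot 10^{6}$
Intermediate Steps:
$b{\left(t \right)} = -24$ ($b{\left(t \right)} = \left(0 - 4\right) 6 = \left(-4\right) 6 = -24$)
$z = - \frac{464}{449}$ ($z = \frac{-24 - 1368}{-941 + 2288} = - \frac{1392}{1347} = \left(-1392\right) \frac{1}{1347} = - \frac{464}{449} \approx -1.0334$)
$\left(-3700 + 883\right) \left(-1190 + z\right) = \left(-3700 + 883\right) \left(-1190 - \frac{464}{449}\right) = \left(-2817\right) \left(- \frac{534774}{449}\right) = \frac{1506458358}{449}$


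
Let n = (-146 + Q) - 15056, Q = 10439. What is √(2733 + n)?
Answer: I*√2030 ≈ 45.056*I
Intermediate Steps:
n = -4763 (n = (-146 + 10439) - 15056 = 10293 - 15056 = -4763)
√(2733 + n) = √(2733 - 4763) = √(-2030) = I*√2030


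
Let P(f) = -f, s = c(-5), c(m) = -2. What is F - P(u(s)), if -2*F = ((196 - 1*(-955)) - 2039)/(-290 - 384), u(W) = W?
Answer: -896/337 ≈ -2.6588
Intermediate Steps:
s = -2
F = -222/337 (F = -((196 - 1*(-955)) - 2039)/(2*(-290 - 384)) = -((196 + 955) - 2039)/(2*(-674)) = -(1151 - 2039)*(-1)/(2*674) = -(-444)*(-1)/674 = -1/2*444/337 = -222/337 ≈ -0.65875)
F - P(u(s)) = -222/337 - (-1)*(-2) = -222/337 - 1*2 = -222/337 - 2 = -896/337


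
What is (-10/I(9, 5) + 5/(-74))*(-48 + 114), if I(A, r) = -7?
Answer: 23265/259 ≈ 89.826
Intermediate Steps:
(-10/I(9, 5) + 5/(-74))*(-48 + 114) = (-10/(-7) + 5/(-74))*(-48 + 114) = (-10*(-⅐) + 5*(-1/74))*66 = (10/7 - 5/74)*66 = (705/518)*66 = 23265/259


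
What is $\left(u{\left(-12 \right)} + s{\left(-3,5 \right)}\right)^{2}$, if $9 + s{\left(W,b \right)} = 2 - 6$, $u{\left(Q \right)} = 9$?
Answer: $16$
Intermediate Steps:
$s{\left(W,b \right)} = -13$ ($s{\left(W,b \right)} = -9 + \left(2 - 6\right) = -9 - 4 = -13$)
$\left(u{\left(-12 \right)} + s{\left(-3,5 \right)}\right)^{2} = \left(9 - 13\right)^{2} = \left(-4\right)^{2} = 16$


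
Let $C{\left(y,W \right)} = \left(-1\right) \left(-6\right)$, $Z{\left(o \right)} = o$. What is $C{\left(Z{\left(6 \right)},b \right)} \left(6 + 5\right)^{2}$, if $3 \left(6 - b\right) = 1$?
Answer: $726$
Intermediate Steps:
$b = \frac{17}{3}$ ($b = 6 - \frac{1}{3} = \frac{17}{3} \approx 5.6667$)
$C{\left(y,W \right)} = 6$
$C{\left(Z{\left(6 \right)},b \right)} \left(6 + 5\right)^{2} = 6 \left(6 + 5\right)^{2} = 6 \cdot 11^{2} = 6 \cdot 121 = 726$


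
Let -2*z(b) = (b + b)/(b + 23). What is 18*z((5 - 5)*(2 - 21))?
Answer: 0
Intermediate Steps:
z(b) = -b/(23 + b) (z(b) = -(b + b)/(2*(b + 23)) = -2*b/(2*(23 + b)) = -b/(23 + b))
18*z((5 - 5)*(2 - 21)) = 18*(-(5 - 5)*(2 - 21)/(23 + (5 - 5)*(2 - 21))) = 18*(-0*(-19)/(23 + 0*(-19))) = 18*(-1*0/(23 + 0)) = 18*(-1*0/23) = 18*(-1*0*1/23) = 18*0 = 0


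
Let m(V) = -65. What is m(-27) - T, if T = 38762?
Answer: -38827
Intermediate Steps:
m(-27) - T = -65 - 1*38762 = -65 - 38762 = -38827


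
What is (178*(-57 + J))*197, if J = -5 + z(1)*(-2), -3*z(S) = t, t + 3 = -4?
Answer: -7013200/3 ≈ -2.3377e+6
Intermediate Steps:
t = -7 (t = -3 - 4 = -7)
z(S) = 7/3 (z(S) = -1/3*(-7) = 7/3)
J = -29/3 (J = -5 + (7/3)*(-2) = -5 - 14/3 = -29/3 ≈ -9.6667)
(178*(-57 + J))*197 = (178*(-57 - 29/3))*197 = (178*(-200/3))*197 = -35600/3*197 = -7013200/3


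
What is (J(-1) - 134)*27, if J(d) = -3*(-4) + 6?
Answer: -3132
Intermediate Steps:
J(d) = 18 (J(d) = 12 + 6 = 18)
(J(-1) - 134)*27 = (18 - 134)*27 = -116*27 = -3132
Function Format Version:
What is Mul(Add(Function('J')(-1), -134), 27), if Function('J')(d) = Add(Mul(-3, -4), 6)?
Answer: -3132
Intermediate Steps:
Function('J')(d) = 18 (Function('J')(d) = Add(12, 6) = 18)
Mul(Add(Function('J')(-1), -134), 27) = Mul(Add(18, -134), 27) = Mul(-116, 27) = -3132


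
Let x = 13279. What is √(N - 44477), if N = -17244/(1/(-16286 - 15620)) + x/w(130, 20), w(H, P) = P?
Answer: √55014325095/10 ≈ 23455.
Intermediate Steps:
N = 11003754559/20 (N = -17244/(1/(-16286 - 15620)) + 13279/20 = -17244/(1/(-31906)) + 13279*(1/20) = -17244/(-1/31906) + 13279/20 = -17244*(-31906) + 13279/20 = 550187064 + 13279/20 = 11003754559/20 ≈ 5.5019e+8)
√(N - 44477) = √(11003754559/20 - 44477) = √(11002865019/20) = √55014325095/10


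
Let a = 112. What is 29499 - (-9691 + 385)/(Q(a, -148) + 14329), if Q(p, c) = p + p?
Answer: 4336447/147 ≈ 29500.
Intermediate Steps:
Q(p, c) = 2*p
29499 - (-9691 + 385)/(Q(a, -148) + 14329) = 29499 - (-9691 + 385)/(2*112 + 14329) = 29499 - (-9306)/(224 + 14329) = 29499 - (-9306)/14553 = 29499 - 1*(-94/147) = 29499 + 94/147 = 4336447/147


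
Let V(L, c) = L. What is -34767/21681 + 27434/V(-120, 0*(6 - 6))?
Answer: -3697337/16060 ≈ -230.22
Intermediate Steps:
-34767/21681 + 27434/V(-120, 0*(6 - 6)) = -34767/21681 + 27434/(-120) = -34767*1/21681 + 27434*(-1/120) = -3863/2409 - 13717/60 = -3697337/16060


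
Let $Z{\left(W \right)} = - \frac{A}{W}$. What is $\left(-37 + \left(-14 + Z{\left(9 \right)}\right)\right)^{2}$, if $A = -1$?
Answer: $\frac{209764}{81} \approx 2589.7$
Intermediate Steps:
$Z{\left(W \right)} = \frac{1}{W}$ ($Z{\left(W \right)} = - \frac{-1}{W} = \frac{1}{W}$)
$\left(-37 + \left(-14 + Z{\left(9 \right)}\right)\right)^{2} = \left(-37 - \left(14 - \frac{1}{9}\right)\right)^{2} = \left(-37 + \left(-14 + \frac{1}{9}\right)\right)^{2} = \left(-37 - \frac{125}{9}\right)^{2} = \left(- \frac{458}{9}\right)^{2} = \frac{209764}{81}$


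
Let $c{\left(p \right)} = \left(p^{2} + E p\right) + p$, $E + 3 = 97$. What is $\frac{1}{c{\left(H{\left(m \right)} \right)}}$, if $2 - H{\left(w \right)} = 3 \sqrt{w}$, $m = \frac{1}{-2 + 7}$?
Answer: $\frac{445}{47036} + \frac{135 \sqrt{5}}{47036} \approx 0.015879$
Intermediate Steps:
$E = 94$ ($E = -3 + 97 = 94$)
$m = \frac{1}{5} \approx 0.2$
$H{\left(w \right)} = 2 - 3 \sqrt{w}$
$c{\left(p \right)} = p^{2} + 95 p$ ($c{\left(p \right)} = \left(p^{2} + 94 p\right) + p = p^{2} + 95 p$)
$\frac{1}{c{\left(H{\left(m \right)} \right)}} = \frac{1}{\left(2 - \frac{3}{\sqrt{5}}\right) \left(95 + \left(2 - \frac{3}{\sqrt{5}}\right)\right)} = \frac{1}{\left(2 - 3 \frac{\sqrt{5}}{5}\right) \left(95 + \left(2 - 3 \frac{\sqrt{5}}{5}\right)\right)} = \frac{1}{\left(2 - \frac{3 \sqrt{5}}{5}\right) \left(95 + \left(2 - \frac{3 \sqrt{5}}{5}\right)\right)} = \frac{1}{\left(2 - \frac{3 \sqrt{5}}{5}\right) \left(97 - \frac{3 \sqrt{5}}{5}\right)}$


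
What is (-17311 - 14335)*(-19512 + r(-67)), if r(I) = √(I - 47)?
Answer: 617476752 - 31646*I*√114 ≈ 6.1748e+8 - 3.3789e+5*I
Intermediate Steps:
r(I) = √(-47 + I)
(-17311 - 14335)*(-19512 + r(-67)) = (-17311 - 14335)*(-19512 + √(-47 - 67)) = -31646*(-19512 + √(-114)) = -31646*(-19512 + I*√114) = 617476752 - 31646*I*√114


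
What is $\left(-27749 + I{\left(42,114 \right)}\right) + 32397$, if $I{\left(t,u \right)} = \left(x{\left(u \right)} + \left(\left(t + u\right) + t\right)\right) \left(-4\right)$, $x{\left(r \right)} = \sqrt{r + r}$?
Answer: $3856 - 8 \sqrt{57} \approx 3795.6$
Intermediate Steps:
$x{\left(r \right)} = \sqrt{2} \sqrt{r}$ ($x{\left(r \right)} = \sqrt{2 r} = \sqrt{2} \sqrt{r}$)
$I{\left(t,u \right)} = - 8 t - 4 u - 4 \sqrt{2} \sqrt{u}$ ($I{\left(t,u \right)} = \left(\sqrt{2} \sqrt{u} + \left(\left(t + u\right) + t\right)\right) \left(-4\right) = \left(\sqrt{2} \sqrt{u} + \left(u + 2 t\right)\right) \left(-4\right) = \left(u + 2 t + \sqrt{2} \sqrt{u}\right) \left(-4\right) = - 8 t - 4 u - 4 \sqrt{2} \sqrt{u}$)
$\left(-27749 + I{\left(42,114 \right)}\right) + 32397 = \left(-27749 - \left(792 + 4 \sqrt{2} \sqrt{114}\right)\right) + 32397 = \left(-27749 - \left(792 + 8 \sqrt{57}\right)\right) + 32397 = \left(-28541 - 8 \sqrt{57}\right) + 32397 = 3856 - 8 \sqrt{57}$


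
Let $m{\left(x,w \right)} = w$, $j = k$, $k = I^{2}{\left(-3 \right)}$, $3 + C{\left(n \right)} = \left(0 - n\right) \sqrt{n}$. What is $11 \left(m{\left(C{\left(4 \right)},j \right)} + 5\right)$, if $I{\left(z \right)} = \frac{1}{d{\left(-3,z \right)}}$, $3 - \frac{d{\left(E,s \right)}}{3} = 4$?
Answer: $\frac{506}{9} \approx 56.222$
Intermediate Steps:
$d{\left(E,s \right)} = -3$ ($d{\left(E,s \right)} = 9 - 12 = -3$)
$I{\left(z \right)} = - \frac{1}{3}$ ($I{\left(z \right)} = \frac{1}{-3} = - \frac{1}{3}$)
$C{\left(n \right)} = -3 - n^{\frac{3}{2}}$ ($C{\left(n \right)} = -3 + \left(0 - n\right) \sqrt{n} = -3 + - n \sqrt{n} = -3 - n^{\frac{3}{2}}$)
$k = \frac{1}{9}$ ($k = \left(- \frac{1}{3}\right)^{2} = \frac{1}{9} \approx 0.11111$)
$j = \frac{1}{9} \approx 0.11111$
$11 \left(m{\left(C{\left(4 \right)},j \right)} + 5\right) = 11 \left(\frac{1}{9} + 5\right) = 11 \cdot \frac{46}{9} = \frac{506}{9}$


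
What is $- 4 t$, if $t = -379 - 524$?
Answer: $3612$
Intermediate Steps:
$t = -903$
$- 4 t = \left(-4\right) \left(-903\right) = 3612$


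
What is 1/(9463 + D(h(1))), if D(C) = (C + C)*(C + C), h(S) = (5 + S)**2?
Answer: 1/14647 ≈ 6.8273e-5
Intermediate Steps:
D(C) = 4*C**2 (D(C) = (2*C)*(2*C) = 4*C**2)
1/(9463 + D(h(1))) = 1/(9463 + 4*((5 + 1)**2)**2) = 1/(9463 + 4*(6**2)**2) = 1/(9463 + 4*36**2) = 1/(9463 + 4*1296) = 1/(9463 + 5184) = 1/14647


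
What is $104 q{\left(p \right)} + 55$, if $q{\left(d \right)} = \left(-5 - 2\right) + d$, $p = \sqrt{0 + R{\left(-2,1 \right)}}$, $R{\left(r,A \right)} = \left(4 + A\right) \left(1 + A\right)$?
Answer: $-673 + 104 \sqrt{10} \approx -344.12$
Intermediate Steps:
$R{\left(r,A \right)} = \left(1 + A\right) \left(4 + A\right)$
$p = \sqrt{10}$ ($p = \sqrt{0 + \left(4 + 1^{2} + 5 \cdot 1\right)} = \sqrt{0 + \left(4 + 1 + 5\right)} = \sqrt{0 + 10} = \sqrt{10} \approx 3.1623$)
$q{\left(d \right)} = -7 + d$
$104 q{\left(p \right)} + 55 = 104 \left(-7 + \sqrt{10}\right) + 55 = \left(-728 + 104 \sqrt{10}\right) + 55 = -673 + 104 \sqrt{10}$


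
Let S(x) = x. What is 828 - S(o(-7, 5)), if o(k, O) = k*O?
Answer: 863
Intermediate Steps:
o(k, O) = O*k
828 - S(o(-7, 5)) = 828 - 5*(-7) = 828 - 1*(-35) = 828 + 35 = 863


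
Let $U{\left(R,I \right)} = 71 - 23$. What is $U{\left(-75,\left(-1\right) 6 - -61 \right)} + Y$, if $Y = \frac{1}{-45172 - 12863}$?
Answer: $\frac{2785679}{58035} \approx 48.0$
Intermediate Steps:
$U{\left(R,I \right)} = 48$ ($U{\left(R,I \right)} = 71 - 23 = 48$)
$Y = - \frac{1}{58035}$ ($Y = \frac{1}{-58035} = - \frac{1}{58035} \approx -1.7231 \cdot 10^{-5}$)
$U{\left(-75,\left(-1\right) 6 - -61 \right)} + Y = 48 - \frac{1}{58035} = \frac{2785679}{58035}$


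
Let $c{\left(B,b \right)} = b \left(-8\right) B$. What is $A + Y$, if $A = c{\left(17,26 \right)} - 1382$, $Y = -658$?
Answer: $-5576$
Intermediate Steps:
$c{\left(B,b \right)} = - 8 B b$ ($c{\left(B,b \right)} = - 8 b B = - 8 B b$)
$A = -4918$ ($A = \left(-8\right) 17 \cdot 26 - 1382 = -3536 - 1382 = -4918$)
$A + Y = -4918 - 658 = -5576$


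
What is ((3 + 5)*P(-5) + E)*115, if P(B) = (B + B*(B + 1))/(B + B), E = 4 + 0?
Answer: -920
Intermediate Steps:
E = 4
P(B) = (B + B*(1 + B))/(2*B) (P(B) = (B + B*(1 + B))/((2*B)) = (B + B*(1 + B))*(1/(2*B)) = (B + B*(1 + B))/(2*B))
((3 + 5)*P(-5) + E)*115 = ((3 + 5)*(1 + (½)*(-5)) + 4)*115 = (8*(1 - 5/2) + 4)*115 = (8*(-3/2) + 4)*115 = (-12 + 4)*115 = -8*115 = -920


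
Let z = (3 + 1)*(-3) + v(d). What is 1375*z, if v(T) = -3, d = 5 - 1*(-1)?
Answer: -20625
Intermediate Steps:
d = 6 (d = 5 + 1 = 6)
z = -15 (z = (3 + 1)*(-3) - 3 = 4*(-3) - 3 = -12 - 3 = -15)
1375*z = 1375*(-15) = -20625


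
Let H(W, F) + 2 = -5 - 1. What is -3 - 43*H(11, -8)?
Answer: 341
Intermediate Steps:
H(W, F) = -8 (H(W, F) = -2 + (-5 - 1) = -2 - 6 = -8)
-3 - 43*H(11, -8) = -3 - 43*(-8) = -3 + 344 = 341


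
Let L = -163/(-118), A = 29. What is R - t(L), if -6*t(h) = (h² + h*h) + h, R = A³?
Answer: 169802249/6962 ≈ 24390.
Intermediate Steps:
R = 24389 (R = 29³ = 24389)
L = 163/118 (L = -163*(-1/118) = 163/118 ≈ 1.3814)
t(h) = -h²/3 - h/6 (t(h) = -((h² + h*h) + h)/6 = -((h² + h²) + h)/6 = -(2*h² + h)/6 = -(h + 2*h²)/6 = -h²/3 - h/6)
R - t(L) = 24389 - (-1)*163*(1 + 2*(163/118))/(6*118) = 24389 - (-1)*163*(1 + 163/59)/(6*118) = 24389 - (-1)*163*222/(6*118*59) = 24389 - 1*(-6031/6962) = 24389 + 6031/6962 = 169802249/6962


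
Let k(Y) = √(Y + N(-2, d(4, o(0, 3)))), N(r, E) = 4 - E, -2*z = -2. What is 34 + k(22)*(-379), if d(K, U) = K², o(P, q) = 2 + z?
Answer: 34 - 379*√10 ≈ -1164.5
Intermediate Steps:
z = 1 (z = -½*(-2) = 1)
o(P, q) = 3 (o(P, q) = 2 + 1 = 3)
k(Y) = √(-12 + Y) (k(Y) = √(Y + (4 - 1*4²)) = √(Y + (4 - 1*16)) = √(Y + (4 - 16)) = √(Y - 12) = √(-12 + Y))
34 + k(22)*(-379) = 34 + √(-12 + 22)*(-379) = 34 + √10*(-379) = 34 - 379*√10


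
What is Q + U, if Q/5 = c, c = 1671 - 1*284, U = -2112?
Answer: 4823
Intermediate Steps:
c = 1387 (c = 1671 - 284 = 1387)
Q = 6935 (Q = 5*1387 = 6935)
Q + U = 6935 - 2112 = 4823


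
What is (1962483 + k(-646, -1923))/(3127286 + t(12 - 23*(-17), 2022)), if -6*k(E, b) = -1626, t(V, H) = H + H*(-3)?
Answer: 981377/1561621 ≈ 0.62844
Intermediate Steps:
t(V, H) = -2*H (t(V, H) = H - 3*H = -2*H)
k(E, b) = 271 (k(E, b) = -1/6*(-1626) = 271)
(1962483 + k(-646, -1923))/(3127286 + t(12 - 23*(-17), 2022)) = (1962483 + 271)/(3127286 - 2*2022) = 1962754/(3127286 - 4044) = 1962754/3123242 = 1962754*(1/3123242) = 981377/1561621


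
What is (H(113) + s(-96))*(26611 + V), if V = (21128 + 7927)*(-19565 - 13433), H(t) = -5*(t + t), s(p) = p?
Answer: 1175403322054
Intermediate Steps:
H(t) = -10*t
V = -958756890 (V = 29055*(-32998) = -958756890)
(H(113) + s(-96))*(26611 + V) = (-10*113 - 96)*(26611 - 958756890) = (-1130 - 96)*(-958730279) = -1226*(-958730279) = 1175403322054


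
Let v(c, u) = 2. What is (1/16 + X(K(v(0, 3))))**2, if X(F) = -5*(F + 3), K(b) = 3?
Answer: 229441/256 ≈ 896.25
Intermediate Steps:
X(F) = -15 - 5*F (X(F) = -5*(3 + F) = -15 - 5*F)
(1/16 + X(K(v(0, 3))))**2 = (1/16 + (-15 - 5*3))**2 = (1/16 + (-15 - 15))**2 = (1/16 - 30)**2 = (-479/16)**2 = 229441/256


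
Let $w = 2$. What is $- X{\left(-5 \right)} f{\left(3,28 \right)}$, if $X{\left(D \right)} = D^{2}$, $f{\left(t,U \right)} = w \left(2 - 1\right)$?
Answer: $-50$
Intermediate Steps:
$f{\left(t,U \right)} = 2$ ($f{\left(t,U \right)} = 2 \left(2 - 1\right) = 2 \cdot 1 = 2$)
$- X{\left(-5 \right)} f{\left(3,28 \right)} = - \left(-5\right)^{2} \cdot 2 = \left(-1\right) 25 \cdot 2 = \left(-25\right) 2 = -50$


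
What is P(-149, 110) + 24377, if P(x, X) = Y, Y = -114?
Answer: 24263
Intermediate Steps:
P(x, X) = -114
P(-149, 110) + 24377 = -114 + 24377 = 24263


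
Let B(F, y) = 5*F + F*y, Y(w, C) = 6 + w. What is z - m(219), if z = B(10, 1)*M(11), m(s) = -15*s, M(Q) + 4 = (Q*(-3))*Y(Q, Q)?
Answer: -30615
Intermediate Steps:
M(Q) = -4 - 3*Q*(6 + Q) (M(Q) = -4 + (Q*(-3))*(6 + Q) = -4 + (-3*Q)*(6 + Q) = -4 - 3*Q*(6 + Q))
z = -33900 (z = (10*(5 + 1))*(-4 - 3*11*(6 + 11)) = (10*6)*(-4 - 3*11*17) = 60*(-4 - 561) = 60*(-565) = -33900)
z - m(219) = -33900 - (-15)*219 = -33900 - 1*(-3285) = -33900 + 3285 = -30615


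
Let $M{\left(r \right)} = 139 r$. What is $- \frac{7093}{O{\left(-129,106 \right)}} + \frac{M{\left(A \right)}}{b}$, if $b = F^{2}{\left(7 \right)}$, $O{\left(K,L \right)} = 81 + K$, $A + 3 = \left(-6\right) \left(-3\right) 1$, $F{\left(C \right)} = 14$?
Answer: $\frac{372577}{2352} \approx 158.41$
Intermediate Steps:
$A = 15$ ($A = -3 + \left(-6\right) \left(-3\right) 1 = -3 + 18 \cdot 1 = -3 + 18 = 15$)
$b = 196$ ($b = 14^{2} = 196$)
$- \frac{7093}{O{\left(-129,106 \right)}} + \frac{M{\left(A \right)}}{b} = - \frac{7093}{81 - 129} + \frac{139 \cdot 15}{196} = - \frac{7093}{-48} + 2085 \cdot \frac{1}{196} = \left(-7093\right) \left(- \frac{1}{48}\right) + \frac{2085}{196} = \frac{7093}{48} + \frac{2085}{196} = \frac{372577}{2352}$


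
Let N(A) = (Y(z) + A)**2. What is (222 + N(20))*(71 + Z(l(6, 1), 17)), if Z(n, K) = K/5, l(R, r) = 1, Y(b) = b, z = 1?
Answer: 246636/5 ≈ 49327.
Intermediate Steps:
Z(n, K) = K/5 (Z(n, K) = K*(1/5) = K/5)
N(A) = (1 + A)**2
(222 + N(20))*(71 + Z(l(6, 1), 17)) = (222 + (1 + 20)**2)*(71 + (1/5)*17) = (222 + 21**2)*(71 + 17/5) = (222 + 441)*(372/5) = 663*(372/5) = 246636/5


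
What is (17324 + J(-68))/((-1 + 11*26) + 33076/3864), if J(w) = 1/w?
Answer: 568988973/9641686 ≈ 59.013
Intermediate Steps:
(17324 + J(-68))/((-1 + 11*26) + 33076/3864) = (17324 + 1/(-68))/((-1 + 11*26) + 33076/3864) = (17324 - 1/68)/((-1 + 286) + 33076*(1/3864)) = 1178031/(68*(285 + 8269/966)) = 1178031/(68*(283579/966)) = (1178031/68)*(966/283579) = 568988973/9641686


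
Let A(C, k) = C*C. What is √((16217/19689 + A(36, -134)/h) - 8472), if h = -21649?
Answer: I*√1539110462121806120583/426247161 ≈ 92.039*I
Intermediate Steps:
A(C, k) = C²
√((16217/19689 + A(36, -134)/h) - 8472) = √((16217/19689 + 36²/(-21649)) - 8472) = √((16217*(1/19689) + 1296*(-1/21649)) - 8472) = √((16217/19689 - 1296/21649) - 8472) = √(325564889/426247161 - 8472) = √(-3610840383103/426247161) = I*√1539110462121806120583/426247161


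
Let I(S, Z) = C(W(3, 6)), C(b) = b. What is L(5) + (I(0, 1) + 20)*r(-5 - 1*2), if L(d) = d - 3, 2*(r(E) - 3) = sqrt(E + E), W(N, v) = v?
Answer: 80 + 13*I*sqrt(14) ≈ 80.0 + 48.642*I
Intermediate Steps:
I(S, Z) = 6
r(E) = 3 + sqrt(2)*sqrt(E)/2 (r(E) = 3 + sqrt(E + E)/2 = 3 + sqrt(2*E)/2 = 3 + (sqrt(2)*sqrt(E))/2 = 3 + sqrt(2)*sqrt(E)/2)
L(d) = -3 + d
L(5) + (I(0, 1) + 20)*r(-5 - 1*2) = (-3 + 5) + (6 + 20)*(3 + sqrt(2)*sqrt(-5 - 1*2)/2) = 2 + 26*(3 + sqrt(2)*sqrt(-5 - 2)/2) = 2 + 26*(3 + sqrt(2)*sqrt(-7)/2) = 2 + 26*(3 + sqrt(2)*(I*sqrt(7))/2) = 2 + 26*(3 + I*sqrt(14)/2) = 2 + (78 + 13*I*sqrt(14)) = 80 + 13*I*sqrt(14)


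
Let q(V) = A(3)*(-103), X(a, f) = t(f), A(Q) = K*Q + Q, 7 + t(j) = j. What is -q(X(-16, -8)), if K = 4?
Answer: 1545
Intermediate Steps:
t(j) = -7 + j
A(Q) = 5*Q (A(Q) = 4*Q + Q = 5*Q)
X(a, f) = -7 + f
q(V) = -1545 (q(V) = (5*3)*(-103) = 15*(-103) = -1545)
-q(X(-16, -8)) = -1*(-1545) = 1545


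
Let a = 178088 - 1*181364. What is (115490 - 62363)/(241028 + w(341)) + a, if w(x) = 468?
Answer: -791087769/241496 ≈ -3275.8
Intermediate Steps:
a = -3276 (a = 178088 - 181364 = -3276)
(115490 - 62363)/(241028 + w(341)) + a = (115490 - 62363)/(241028 + 468) - 3276 = 53127/241496 - 3276 = -791087769/241496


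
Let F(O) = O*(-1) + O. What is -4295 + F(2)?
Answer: -4295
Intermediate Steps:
F(O) = 0 (F(O) = -O + O = 0)
-4295 + F(2) = -4295 + 0 = -4295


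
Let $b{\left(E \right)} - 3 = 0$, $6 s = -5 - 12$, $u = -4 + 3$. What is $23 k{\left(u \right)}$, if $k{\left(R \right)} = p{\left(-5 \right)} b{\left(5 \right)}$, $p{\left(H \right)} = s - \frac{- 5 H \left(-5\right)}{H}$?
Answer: $- \frac{3841}{2} \approx -1920.5$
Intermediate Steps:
$u = -1$
$s = - \frac{17}{6}$ ($s = \frac{-5 - 12}{6} = \frac{1}{6} \left(-17\right) = - \frac{17}{6} \approx -2.8333$)
$b{\left(E \right)} = 3$ ($b{\left(E \right)} = 3 + 0 = 3$)
$p{\left(H \right)} = - \frac{167}{6}$ ($p{\left(H \right)} = - \frac{17}{6} - \frac{- 5 H \left(-5\right)}{H} = - \frac{17}{6} - \frac{25 H}{H} = - \frac{17}{6} - 25 = - \frac{167}{6}$)
$k{\left(R \right)} = - \frac{167}{2}$ ($k{\left(R \right)} = \left(- \frac{167}{6}\right) 3 = - \frac{167}{2}$)
$23 k{\left(u \right)} = 23 \left(- \frac{167}{2}\right) = - \frac{3841}{2}$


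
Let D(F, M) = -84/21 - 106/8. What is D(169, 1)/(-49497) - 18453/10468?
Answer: -76098964/43177883 ≈ -1.7625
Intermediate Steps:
D(F, M) = -69/4 (D(F, M) = -84*1/21 - 106*⅛ = -4 - 53/4 = -69/4)
D(169, 1)/(-49497) - 18453/10468 = -69/4/(-49497) - 18453/10468 = -69/4*(-1/49497) - 18453*1/10468 = 23/65996 - 18453/10468 = -76098964/43177883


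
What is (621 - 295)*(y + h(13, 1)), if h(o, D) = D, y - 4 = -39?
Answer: -11084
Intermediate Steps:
y = -35 (y = 4 - 39 = -35)
(621 - 295)*(y + h(13, 1)) = (621 - 295)*(-35 + 1) = 326*(-34) = -11084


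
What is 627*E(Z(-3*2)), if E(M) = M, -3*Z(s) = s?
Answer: 1254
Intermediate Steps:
Z(s) = -s/3
627*E(Z(-3*2)) = 627*(-(-1)*2) = 627*(-1/3*(-6)) = 627*2 = 1254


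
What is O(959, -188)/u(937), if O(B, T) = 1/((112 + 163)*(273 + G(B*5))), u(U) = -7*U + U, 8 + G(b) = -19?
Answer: -1/380328300 ≈ -2.6293e-9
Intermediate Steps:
G(b) = -27 (G(b) = -8 - 19 = -27)
u(U) = -6*U
O(B, T) = 1/67650 (O(B, T) = 1/((112 + 163)*(273 - 27)) = 1/(275*246) = 1/67650)
O(959, -188)/u(937) = 1/(67650*((-6*937))) = (1/67650)/(-5622) = (1/67650)*(-1/5622) = -1/380328300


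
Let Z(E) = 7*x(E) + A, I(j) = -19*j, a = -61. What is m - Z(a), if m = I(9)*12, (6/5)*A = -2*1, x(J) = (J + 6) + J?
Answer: -3715/3 ≈ -1238.3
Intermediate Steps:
x(J) = 6 + 2*J (x(J) = (6 + J) + J = 6 + 2*J)
A = -5/3 (A = 5*(-2*1)/6 = (⅚)*(-2) = -5/3 ≈ -1.6667)
m = -2052 (m = -19*9*12 = -171*12 = -2052)
Z(E) = 121/3 + 14*E (Z(E) = 7*(6 + 2*E) - 5/3 = (42 + 14*E) - 5/3 = 121/3 + 14*E)
m - Z(a) = -2052 - (121/3 + 14*(-61)) = -2052 - (121/3 - 854) = -2052 - 1*(-2441/3) = -2052 + 2441/3 = -3715/3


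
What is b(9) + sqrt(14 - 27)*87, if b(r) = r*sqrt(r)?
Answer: 27 + 87*I*sqrt(13) ≈ 27.0 + 313.68*I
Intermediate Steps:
b(r) = r**(3/2)
b(9) + sqrt(14 - 27)*87 = 9**(3/2) + sqrt(14 - 27)*87 = 27 + sqrt(-13)*87 = 27 + (I*sqrt(13))*87 = 27 + 87*I*sqrt(13)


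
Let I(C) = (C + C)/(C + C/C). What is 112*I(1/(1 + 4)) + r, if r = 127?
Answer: 493/3 ≈ 164.33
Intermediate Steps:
I(C) = 2*C/(1 + C) (I(C) = (2*C)/(C + 1) = (2*C)/(1 + C) = 2*C/(1 + C))
112*I(1/(1 + 4)) + r = 112*(2/((1 + 4)*(1 + 1/(1 + 4)))) + 127 = 112*(2/(5*(1 + 1/5))) + 127 = 112*(2*(1/5)/(1 + 1/5)) + 127 = 112*(2*(1/5)/(6/5)) + 127 = 112*(2*(1/5)*(5/6)) + 127 = 112*(1/3) + 127 = 112/3 + 127 = 493/3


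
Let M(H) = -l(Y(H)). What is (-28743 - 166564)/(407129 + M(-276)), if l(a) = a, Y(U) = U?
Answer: -195307/407405 ≈ -0.47939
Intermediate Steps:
M(H) = -H
(-28743 - 166564)/(407129 + M(-276)) = (-28743 - 166564)/(407129 - 1*(-276)) = -195307/(407129 + 276) = -195307/407405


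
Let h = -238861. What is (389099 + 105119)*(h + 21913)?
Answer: -107219606664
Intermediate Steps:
(389099 + 105119)*(h + 21913) = (389099 + 105119)*(-238861 + 21913) = 494218*(-216948) = -107219606664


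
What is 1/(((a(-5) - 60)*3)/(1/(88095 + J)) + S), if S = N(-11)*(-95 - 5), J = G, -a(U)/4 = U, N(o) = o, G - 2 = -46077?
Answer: -1/5041300 ≈ -1.9836e-7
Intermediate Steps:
G = -46075 (G = 2 - 46077 = -46075)
a(U) = -4*U
J = -46075
S = 1100 (S = -11*(-95 - 5) = -11*(-100) = 1100)
1/(((a(-5) - 60)*3)/(1/(88095 + J)) + S) = 1/(((-4*(-5) - 60)*3)/(1/(88095 - 46075)) + 1100) = 1/(((20 - 60)*3)/(1/42020) + 1100) = 1/((-40*3)/(1/42020) + 1100) = 1/(-120*42020 + 1100) = 1/(-5042400 + 1100) = 1/(-5041300) = -1/5041300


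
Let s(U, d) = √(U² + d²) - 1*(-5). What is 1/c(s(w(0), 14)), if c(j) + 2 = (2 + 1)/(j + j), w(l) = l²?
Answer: -38/73 ≈ -0.52055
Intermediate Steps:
s(U, d) = 5 + √(U² + d²) (s(U, d) = √(U² + d²) + 5 = 5 + √(U² + d²))
c(j) = -2 + 3/(2*j) (c(j) = -2 + (2 + 1)/(j + j) = -2 + 3/(2*j))
1/c(s(w(0), 14)) = 1/(-2 + 3/(2*(5 + √((0²)² + 14²)))) = 1/(-2 + 3/(2*(5 + √(0² + 196)))) = 1/(-2 + 3/(2*(5 + √(0 + 196)))) = 1/(-2 + 3/(2*(5 + √196))) = 1/(-2 + 3/(2*(5 + 14))) = 1/(-2 + (3/2)/19) = 1/(-2 + (3/2)*(1/19)) = 1/(-2 + 3/38) = 1/(-73/38) = -38/73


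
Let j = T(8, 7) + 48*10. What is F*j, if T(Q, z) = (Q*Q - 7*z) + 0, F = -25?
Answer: -12375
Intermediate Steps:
T(Q, z) = Q² - 7*z (T(Q, z) = (Q² - 7*z) + 0 = Q² - 7*z)
j = 495 (j = (8² - 7*7) + 48*10 = (64 - 49) + 480 = 15 + 480 = 495)
F*j = -25*495 = -12375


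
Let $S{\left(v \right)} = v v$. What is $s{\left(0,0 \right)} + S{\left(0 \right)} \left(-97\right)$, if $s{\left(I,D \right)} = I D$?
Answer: $0$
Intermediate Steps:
$s{\left(I,D \right)} = D I$
$S{\left(v \right)} = v^{2}$
$s{\left(0,0 \right)} + S{\left(0 \right)} \left(-97\right) = 0 \cdot 0 + 0^{2} \left(-97\right) = 0 + 0 \left(-97\right) = 0 + 0 = 0$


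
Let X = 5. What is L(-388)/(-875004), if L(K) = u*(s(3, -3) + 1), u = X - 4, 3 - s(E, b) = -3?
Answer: -7/875004 ≈ -8.0000e-6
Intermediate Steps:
s(E, b) = 6 (s(E, b) = 3 - 1*(-3) = 3 + 3 = 6)
u = 1 (u = 5 - 4 = 1)
L(K) = 7 (L(K) = 1*(6 + 1) = 1*7 = 7)
L(-388)/(-875004) = 7/(-875004) = 7*(-1/875004) = -7/875004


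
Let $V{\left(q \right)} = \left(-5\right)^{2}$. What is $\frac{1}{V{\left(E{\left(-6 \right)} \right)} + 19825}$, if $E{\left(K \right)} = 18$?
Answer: $\frac{1}{19850} \approx 5.0378 \cdot 10^{-5}$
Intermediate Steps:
$V{\left(q \right)} = 25$
$\frac{1}{V{\left(E{\left(-6 \right)} \right)} + 19825} = \frac{1}{25 + 19825} = \frac{1}{19850}$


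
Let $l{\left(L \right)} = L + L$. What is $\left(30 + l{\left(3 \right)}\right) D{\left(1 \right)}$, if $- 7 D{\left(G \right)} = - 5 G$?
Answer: $\frac{180}{7} \approx 25.714$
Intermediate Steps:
$l{\left(L \right)} = 2 L$
$D{\left(G \right)} = \frac{5 G}{7}$ ($D{\left(G \right)} = - \frac{\left(-5\right) G}{7} = \frac{5 G}{7}$)
$\left(30 + l{\left(3 \right)}\right) D{\left(1 \right)} = \left(30 + 2 \cdot 3\right) \frac{5}{7} \cdot 1 = \left(30 + 6\right) \frac{5}{7} = 36 \cdot \frac{5}{7} = \frac{180}{7}$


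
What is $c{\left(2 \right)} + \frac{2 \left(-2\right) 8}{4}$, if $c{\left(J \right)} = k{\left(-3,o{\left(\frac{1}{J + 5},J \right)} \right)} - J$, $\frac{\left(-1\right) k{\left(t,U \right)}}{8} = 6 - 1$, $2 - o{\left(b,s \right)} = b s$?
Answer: $-50$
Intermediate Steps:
$o{\left(b,s \right)} = 2 - b s$
$k{\left(t,U \right)} = -40$ ($k{\left(t,U \right)} = - 8 \left(6 - 1\right) = \left(-8\right) 5 = -40$)
$c{\left(J \right)} = -40 - J$
$c{\left(2 \right)} + \frac{2 \left(-2\right) 8}{4} = \left(-40 - 2\right) + \frac{2 \left(-2\right) 8}{4} = \left(-40 - 2\right) + \left(-4\right) 8 \cdot \frac{1}{4} = -42 - 8 = -50$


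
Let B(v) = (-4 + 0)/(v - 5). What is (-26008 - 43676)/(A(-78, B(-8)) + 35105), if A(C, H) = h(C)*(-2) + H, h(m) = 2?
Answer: -905892/456317 ≈ -1.9852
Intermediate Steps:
B(v) = -4/(-5 + v)
A(C, H) = -4 + H (A(C, H) = 2*(-2) + H = -4 + H)
(-26008 - 43676)/(A(-78, B(-8)) + 35105) = (-26008 - 43676)/((-4 - 4/(-5 - 8)) + 35105) = -69684/((-4 - 4/(-13)) + 35105) = -69684/((-4 - 4*(-1/13)) + 35105) = -69684/((-4 + 4/13) + 35105) = -69684/(-48/13 + 35105) = -69684/456317/13 = -69684*13/456317 = -905892/456317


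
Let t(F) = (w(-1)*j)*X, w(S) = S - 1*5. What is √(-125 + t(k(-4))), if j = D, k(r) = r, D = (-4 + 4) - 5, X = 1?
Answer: I*√95 ≈ 9.7468*I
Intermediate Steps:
D = -5 (D = 0 - 5 = -5)
j = -5
w(S) = -5 + S (w(S) = S - 5 = -5 + S)
t(F) = 30 (t(F) = ((-5 - 1)*(-5))*1 = -6*(-5)*1 = 30*1 = 30)
√(-125 + t(k(-4))) = √(-125 + 30) = √(-95) = I*√95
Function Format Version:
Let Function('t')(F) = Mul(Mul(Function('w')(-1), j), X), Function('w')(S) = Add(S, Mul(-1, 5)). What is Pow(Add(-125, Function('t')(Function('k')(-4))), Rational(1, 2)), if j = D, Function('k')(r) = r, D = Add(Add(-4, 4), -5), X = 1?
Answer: Mul(I, Pow(95, Rational(1, 2))) ≈ Mul(9.7468, I)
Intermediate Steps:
D = -5 (D = Add(0, -5) = -5)
j = -5
Function('w')(S) = Add(-5, S) (Function('w')(S) = Add(S, -5) = Add(-5, S))
Function('t')(F) = 30 (Function('t')(F) = Mul(Mul(Add(-5, -1), -5), 1) = Mul(Mul(-6, -5), 1) = Mul(30, 1) = 30)
Pow(Add(-125, Function('t')(Function('k')(-4))), Rational(1, 2)) = Pow(Add(-125, 30), Rational(1, 2)) = Pow(-95, Rational(1, 2)) = Mul(I, Pow(95, Rational(1, 2)))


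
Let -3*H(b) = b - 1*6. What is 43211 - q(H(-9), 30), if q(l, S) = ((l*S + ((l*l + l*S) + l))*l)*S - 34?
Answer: -6255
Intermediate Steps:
H(b) = 2 - b/3 (H(b) = -(b - 1*6)/3 = -(b - 6)/3 = -(-6 + b)/3 = 2 - b/3)
q(l, S) = -34 + S*l*(l + l² + 2*S*l) (q(l, S) = ((S*l + ((l² + S*l) + l))*l)*S - 34 = ((S*l + (l + l² + S*l))*l)*S - 34 = ((l + l² + 2*S*l)*l)*S - 34 = (l*(l + l² + 2*S*l))*S - 34 = S*l*(l + l² + 2*S*l) - 34 = -34 + S*l*(l + l² + 2*S*l))
43211 - q(H(-9), 30) = 43211 - (-34 + 30*(2 - ⅓*(-9))² + 30*(2 - ⅓*(-9))³ + 2*30²*(2 - ⅓*(-9))²) = 43211 - (-34 + 30*(2 + 3)² + 30*(2 + 3)³ + 2*900*(2 + 3)²) = 43211 - (-34 + 30*5² + 30*5³ + 2*900*5²) = 43211 - (-34 + 30*25 + 30*125 + 2*900*25) = 43211 - (-34 + 750 + 3750 + 45000) = 43211 - 1*49466 = 43211 - 49466 = -6255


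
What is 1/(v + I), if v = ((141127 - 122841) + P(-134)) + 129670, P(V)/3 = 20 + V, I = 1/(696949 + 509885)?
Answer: 1206834/178145594077 ≈ 6.7744e-6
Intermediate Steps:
I = 1/1206834 ≈ 8.2861e-7
P(V) = 60 + 3*V (P(V) = 3*(20 + V) = 60 + 3*V)
v = 147614 (v = ((141127 - 122841) + (60 + 3*(-134))) + 129670 = (18286 + (60 - 402)) + 129670 = (18286 - 342) + 129670 = 17944 + 129670 = 147614)
1/(v + I) = 1/(147614 + 1/1206834) = 1/(178145594077/1206834) = 1206834/178145594077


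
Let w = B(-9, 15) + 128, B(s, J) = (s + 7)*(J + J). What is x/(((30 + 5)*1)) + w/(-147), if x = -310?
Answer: -1370/147 ≈ -9.3197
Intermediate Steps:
B(s, J) = 2*J*(7 + s) (B(s, J) = (7 + s)*(2*J) = 2*J*(7 + s))
w = 68 (w = 2*15*(7 - 9) + 128 = 2*15*(-2) + 128 = -60 + 128 = 68)
x/(((30 + 5)*1)) + w/(-147) = -310/(30 + 5) + 68/(-147) = -310/(35*1) + 68*(-1/147) = -310/35 - 68/147 = -310*1/35 - 68/147 = -62/7 - 68/147 = -1370/147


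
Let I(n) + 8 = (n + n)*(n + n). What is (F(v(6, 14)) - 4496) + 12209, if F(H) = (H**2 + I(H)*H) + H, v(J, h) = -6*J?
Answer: -177363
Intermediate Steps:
I(n) = -8 + 4*n**2 (I(n) = -8 + (n + n)*(n + n) = -8 + (2*n)*(2*n) = -8 + 4*n**2)
F(H) = H + H**2 + H*(-8 + 4*H**2) (F(H) = (H**2 + (-8 + 4*H**2)*H) + H = (H**2 + H*(-8 + 4*H**2)) + H = H + H**2 + H*(-8 + 4*H**2))
(F(v(6, 14)) - 4496) + 12209 = ((-6*6)*(-7 - 6*6 + 4*(-6*6)**2) - 4496) + 12209 = (-36*(-7 - 36 + 4*(-36)**2) - 4496) + 12209 = (-36*(-7 - 36 + 4*1296) - 4496) + 12209 = (-36*(-7 - 36 + 5184) - 4496) + 12209 = (-36*5141 - 4496) + 12209 = (-185076 - 4496) + 12209 = -189572 + 12209 = -177363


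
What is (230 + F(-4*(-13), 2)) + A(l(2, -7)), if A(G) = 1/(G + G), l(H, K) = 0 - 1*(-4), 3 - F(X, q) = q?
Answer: 1849/8 ≈ 231.13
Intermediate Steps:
F(X, q) = 3 - q
l(H, K) = 4 (l(H, K) = 0 + 4 = 4)
A(G) = 1/(2*G)
(230 + F(-4*(-13), 2)) + A(l(2, -7)) = (230 + (3 - 1*2)) + (1/2)/4 = (230 + (3 - 2)) + (1/2)*(1/4) = (230 + 1) + 1/8 = 231 + 1/8 = 1849/8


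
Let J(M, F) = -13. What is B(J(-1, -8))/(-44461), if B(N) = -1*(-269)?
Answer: -269/44461 ≈ -0.0060502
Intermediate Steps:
B(N) = 269
B(J(-1, -8))/(-44461) = 269/(-44461) = 269*(-1/44461) = -269/44461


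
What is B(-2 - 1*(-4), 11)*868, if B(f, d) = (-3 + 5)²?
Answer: 3472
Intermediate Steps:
B(f, d) = 4 (B(f, d) = 2² = 4)
B(-2 - 1*(-4), 11)*868 = 4*868 = 3472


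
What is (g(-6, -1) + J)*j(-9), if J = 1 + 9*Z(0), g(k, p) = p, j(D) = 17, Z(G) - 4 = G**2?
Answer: 612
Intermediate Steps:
Z(G) = 4 + G**2
J = 37 (J = 1 + 9*(4 + 0**2) = 1 + 9*(4 + 0) = 1 + 9*4 = 1 + 36 = 37)
(g(-6, -1) + J)*j(-9) = (-1 + 37)*17 = 36*17 = 612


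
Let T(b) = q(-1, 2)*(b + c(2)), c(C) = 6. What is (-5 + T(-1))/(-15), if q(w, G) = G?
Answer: -1/3 ≈ -0.33333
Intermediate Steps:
T(b) = 12 + 2*b (T(b) = 2*(b + 6) = 2*(6 + b) = 12 + 2*b)
(-5 + T(-1))/(-15) = (-5 + (12 + 2*(-1)))/(-15) = -(-5 + (12 - 2))/15 = -(-5 + 10)/15 = -1/15*5 = -1/3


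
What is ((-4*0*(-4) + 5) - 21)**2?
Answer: 256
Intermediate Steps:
((-4*0*(-4) + 5) - 21)**2 = ((0*(-4) + 5) - 21)**2 = ((0 + 5) - 21)**2 = (5 - 21)**2 = (-16)**2 = 256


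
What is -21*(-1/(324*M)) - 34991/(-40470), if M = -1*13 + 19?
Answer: 3826243/4370760 ≈ 0.87542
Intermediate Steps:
M = 6 (M = -13 + 19 = 6)
-21*(-1/(324*M)) - 34991/(-40470) = -21/((27*(-12))*6) - 34991/(-40470) = -21/((-324*6)) - 34991*(-1/40470) = -21/(-1944) + 34991/40470 = -21*(-1/1944) + 34991/40470 = 7/648 + 34991/40470 = 3826243/4370760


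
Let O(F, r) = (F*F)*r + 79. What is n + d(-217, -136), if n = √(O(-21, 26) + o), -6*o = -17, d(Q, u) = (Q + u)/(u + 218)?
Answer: -353/82 + √415722/6 ≈ 103.16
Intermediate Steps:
O(F, r) = 79 + r*F² (O(F, r) = F²*r + 79 = r*F² + 79 = 79 + r*F²)
d(Q, u) = (Q + u)/(218 + u)
o = 17/6 (o = -⅙*(-17) = 17/6 ≈ 2.8333)
n = √415722/6 (n = √((79 + 26*(-21)²) + 17/6) = √((79 + 26*441) + 17/6) = √((79 + 11466) + 17/6) = √(11545 + 17/6) = √(69287/6) = √415722/6 ≈ 107.46)
n + d(-217, -136) = √415722/6 + (-217 - 136)/(218 - 136) = √415722/6 - 353/82 = -353/82 + √415722/6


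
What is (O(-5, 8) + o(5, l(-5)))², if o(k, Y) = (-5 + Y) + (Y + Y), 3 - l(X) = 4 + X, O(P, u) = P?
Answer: 4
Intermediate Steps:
l(X) = -1 - X (l(X) = 3 - (4 + X) = 3 + (-4 - X) = -1 - X)
o(k, Y) = -5 + 3*Y (o(k, Y) = (-5 + Y) + 2*Y = -5 + 3*Y)
(O(-5, 8) + o(5, l(-5)))² = (-5 + (-5 + 3*(-1 - 1*(-5))))² = (-5 + (-5 + 3*(-1 + 5)))² = (-5 + (-5 + 3*4))² = (-5 + (-5 + 12))² = (-5 + 7)² = 2² = 4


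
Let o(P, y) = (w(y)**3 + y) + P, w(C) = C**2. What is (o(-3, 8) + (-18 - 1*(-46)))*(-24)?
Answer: -6292248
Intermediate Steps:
o(P, y) = P + y + y**6 (o(P, y) = ((y**2)**3 + y) + P = (y**6 + y) + P = (y + y**6) + P = P + y + y**6)
(o(-3, 8) + (-18 - 1*(-46)))*(-24) = ((-3 + 8 + 8**6) + (-18 - 1*(-46)))*(-24) = ((-3 + 8 + 262144) + (-18 + 46))*(-24) = (262149 + 28)*(-24) = 262177*(-24) = -6292248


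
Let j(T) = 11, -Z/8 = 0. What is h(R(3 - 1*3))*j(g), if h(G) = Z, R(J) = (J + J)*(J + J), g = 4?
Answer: 0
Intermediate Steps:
Z = 0 (Z = -8*0 = 0)
R(J) = 4*J² (R(J) = (2*J)*(2*J) = 4*J²)
h(G) = 0
h(R(3 - 1*3))*j(g) = 0*11 = 0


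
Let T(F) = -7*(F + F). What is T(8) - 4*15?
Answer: -172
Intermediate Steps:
T(F) = -14*F
T(8) - 4*15 = -14*8 - 4*15 = -112 - 60 = -172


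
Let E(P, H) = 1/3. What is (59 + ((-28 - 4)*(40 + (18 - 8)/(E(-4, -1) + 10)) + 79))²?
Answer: 1322195044/961 ≈ 1.3759e+6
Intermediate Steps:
E(P, H) = ⅓
(59 + ((-28 - 4)*(40 + (18 - 8)/(E(-4, -1) + 10)) + 79))² = (59 + ((-28 - 4)*(40 + (18 - 8)/(⅓ + 10)) + 79))² = (59 + (-32*(40 + 10/(31/3)) + 79))² = (59 + (-32*(40 + 10*(3/31)) + 79))² = (59 + (-32*(40 + 30/31) + 79))² = (59 + (-32*1270/31 + 79))² = (59 + (-40640/31 + 79))² = (59 - 38191/31)² = (-36362/31)² = 1322195044/961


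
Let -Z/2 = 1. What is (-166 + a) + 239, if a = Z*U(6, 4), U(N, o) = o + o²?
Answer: 33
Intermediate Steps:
Z = -2 (Z = -2*1 = -2)
a = -40 (a = -8*(1 + 4) = -8*5 = -2*20 = -40)
(-166 + a) + 239 = (-166 - 40) + 239 = -206 + 239 = 33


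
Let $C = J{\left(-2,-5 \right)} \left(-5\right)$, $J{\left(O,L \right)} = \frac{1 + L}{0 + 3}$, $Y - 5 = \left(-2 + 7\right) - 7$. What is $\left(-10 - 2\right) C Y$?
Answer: $-240$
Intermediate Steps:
$Y = 3$ ($Y = 5 + \left(\left(-2 + 7\right) - 7\right) = 5 + \left(5 - 7\right) = 5 - 2 = 3$)
$J{\left(O,L \right)} = \frac{1}{3} + \frac{L}{3}$ ($J{\left(O,L \right)} = \frac{1 + L}{3} = \left(1 + L\right) \frac{1}{3} = \frac{1}{3} + \frac{L}{3}$)
$C = \frac{20}{3}$ ($C = \left(\frac{1}{3} + \frac{1}{3} \left(-5\right)\right) \left(-5\right) = \left(\frac{1}{3} - \frac{5}{3}\right) \left(-5\right) = \left(- \frac{4}{3}\right) \left(-5\right) = \frac{20}{3} \approx 6.6667$)
$\left(-10 - 2\right) C Y = \left(-10 - 2\right) \frac{20}{3} \cdot 3 = \left(-12\right) \frac{20}{3} \cdot 3 = \left(-80\right) 3 = -240$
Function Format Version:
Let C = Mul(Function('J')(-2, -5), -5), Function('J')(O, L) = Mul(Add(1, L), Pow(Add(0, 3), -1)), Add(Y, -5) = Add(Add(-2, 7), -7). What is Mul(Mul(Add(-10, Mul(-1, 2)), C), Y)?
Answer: -240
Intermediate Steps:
Y = 3 (Y = Add(5, Add(Add(-2, 7), -7)) = Add(5, Add(5, -7)) = Add(5, -2) = 3)
Function('J')(O, L) = Add(Rational(1, 3), Mul(Rational(1, 3), L)) (Function('J')(O, L) = Mul(Add(1, L), Pow(3, -1)) = Mul(Add(1, L), Rational(1, 3)) = Add(Rational(1, 3), Mul(Rational(1, 3), L)))
C = Rational(20, 3) (C = Mul(Add(Rational(1, 3), Mul(Rational(1, 3), -5)), -5) = Mul(Add(Rational(1, 3), Rational(-5, 3)), -5) = Mul(Rational(-4, 3), -5) = Rational(20, 3) ≈ 6.6667)
Mul(Mul(Add(-10, Mul(-1, 2)), C), Y) = Mul(Mul(Add(-10, Mul(-1, 2)), Rational(20, 3)), 3) = Mul(Mul(Add(-10, -2), Rational(20, 3)), 3) = Mul(Mul(-12, Rational(20, 3)), 3) = Mul(-80, 3) = -240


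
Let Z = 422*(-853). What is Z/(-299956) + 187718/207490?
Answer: 32749121437/15559467610 ≈ 2.1048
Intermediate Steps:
Z = -359966
Z/(-299956) + 187718/207490 = -359966/(-299956) + 187718/207490 = -359966*(-1/299956) + 187718*(1/207490) = 179983/149978 + 93859/103745 = 32749121437/15559467610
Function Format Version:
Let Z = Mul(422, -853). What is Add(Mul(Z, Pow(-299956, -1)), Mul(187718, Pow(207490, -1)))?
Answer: Rational(32749121437, 15559467610) ≈ 2.1048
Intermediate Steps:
Z = -359966
Add(Mul(Z, Pow(-299956, -1)), Mul(187718, Pow(207490, -1))) = Add(Mul(-359966, Pow(-299956, -1)), Mul(187718, Pow(207490, -1))) = Add(Mul(-359966, Rational(-1, 299956)), Mul(187718, Rational(1, 207490))) = Add(Rational(179983, 149978), Rational(93859, 103745)) = Rational(32749121437, 15559467610)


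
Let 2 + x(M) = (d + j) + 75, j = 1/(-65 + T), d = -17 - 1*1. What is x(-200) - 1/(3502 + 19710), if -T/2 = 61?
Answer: 238712021/4340644 ≈ 54.995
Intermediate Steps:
d = -18 (d = -17 - 1 = -18)
T = -122 (T = -2*61 = -122)
j = -1/187 (j = 1/(-65 - 122) = 1/(-187) = -1/187 ≈ -0.0053476)
x(M) = 10284/187 (x(M) = -2 + ((-18 - 1/187) + 75) = -2 + (-3367/187 + 75) = -2 + 10658/187 = 10284/187)
x(-200) - 1/(3502 + 19710) = 10284/187 - 1/(3502 + 19710) = 10284/187 - 1/23212 = 238712021/4340644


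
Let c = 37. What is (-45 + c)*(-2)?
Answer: 16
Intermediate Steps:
(-45 + c)*(-2) = (-45 + 37)*(-2) = -8*(-2) = 16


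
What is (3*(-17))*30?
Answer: -1530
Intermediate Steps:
(3*(-17))*30 = -51*30 = -1530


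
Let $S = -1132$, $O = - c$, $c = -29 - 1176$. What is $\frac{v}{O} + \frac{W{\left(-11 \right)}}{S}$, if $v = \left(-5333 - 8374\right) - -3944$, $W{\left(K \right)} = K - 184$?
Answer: $- \frac{10816741}{1364060} \approx -7.9298$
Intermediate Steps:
$W{\left(K \right)} = -184 + K$
$v = -9763$ ($v = -13707 + 3944 = -9763$)
$c = -1205$ ($c = -29 - 1176 = -1205$)
$O = 1205$ ($O = \left(-1\right) \left(-1205\right) = 1205$)
$\frac{v}{O} + \frac{W{\left(-11 \right)}}{S} = - \frac{9763}{1205} + \frac{-184 - 11}{-1132} = \left(-9763\right) \frac{1}{1205} - - \frac{195}{1132} = - \frac{9763}{1205} + \frac{195}{1132} = - \frac{10816741}{1364060}$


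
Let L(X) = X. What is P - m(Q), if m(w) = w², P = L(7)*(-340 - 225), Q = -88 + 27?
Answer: -7676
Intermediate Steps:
Q = -61
P = -3955 (P = 7*(-340 - 225) = 7*(-565) = -3955)
P - m(Q) = -3955 - 1*(-61)² = -3955 - 1*3721 = -3955 - 3721 = -7676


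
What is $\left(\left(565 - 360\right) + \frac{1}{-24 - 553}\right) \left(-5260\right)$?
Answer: $- \frac{622173840}{577} \approx -1.0783 \cdot 10^{6}$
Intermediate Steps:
$\left(\left(565 - 360\right) + \frac{1}{-24 - 553}\right) \left(-5260\right) = \left(205 + \frac{1}{-577}\right) \left(-5260\right) = \left(205 - \frac{1}{577}\right) \left(-5260\right) = \frac{118284}{577} \left(-5260\right) = - \frac{622173840}{577}$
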